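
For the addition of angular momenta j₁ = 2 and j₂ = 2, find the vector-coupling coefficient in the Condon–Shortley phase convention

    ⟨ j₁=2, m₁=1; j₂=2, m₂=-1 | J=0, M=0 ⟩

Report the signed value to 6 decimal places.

triangle: 4!·0!·0!/5! = 24/120
(j±m)!: 3!·1!·1!·3!·0!·0! = 36
prefactor² = (2J+1)·Δ·N² = 36/5
  k=1: −1/(1!·3!·0!·0!·0!·0!) = -1/6
Σ = -1/6  ⇒  CG² = 36/5·(-1/6)² = 1/5
CG = −√(1/5) = -0.447214

−√(1/5) ≈ -0.447214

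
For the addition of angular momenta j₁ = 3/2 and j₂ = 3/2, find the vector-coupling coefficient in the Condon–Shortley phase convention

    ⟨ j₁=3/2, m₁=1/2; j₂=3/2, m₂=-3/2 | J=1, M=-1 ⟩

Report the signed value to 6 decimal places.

+√(3/10) ≈ +0.547723

j₁+j₂−J=2  J+j₁−j₂=1  J−j₁+j₂=1  j₁+j₂+J+1=5
(j₁±m₁, j₂±m₂, J±M) = (2,1,0,3,0,2)
P² = 6/5
sum k=0..0:
  [0] +1/2 = 1/2
S = 1/2
C² = P²·S² = 3/10 ; C = +0.547723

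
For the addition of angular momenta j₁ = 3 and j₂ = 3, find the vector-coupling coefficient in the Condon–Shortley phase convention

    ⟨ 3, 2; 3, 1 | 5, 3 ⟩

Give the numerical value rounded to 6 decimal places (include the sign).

triangle: 1!*5!*5!/12! = 14400/479001600
(j±m)!: 5!*1!*4!*2!*8!*2! = 464486400
prefactor² = (2J+1)*Δ*N² = 153600
  k=0: +1/(0!*1!*1!*4!*4!*1!) = 1/576
  k=1: −1/(1!*0!*0!*3!*5!*2!) = -1/1440
Σ = 1/960  ⇒  CG² = 153600*1/960² = 1/6
CG = +√(1/6) = +0.408248

+0.408248  (= +√(1/6))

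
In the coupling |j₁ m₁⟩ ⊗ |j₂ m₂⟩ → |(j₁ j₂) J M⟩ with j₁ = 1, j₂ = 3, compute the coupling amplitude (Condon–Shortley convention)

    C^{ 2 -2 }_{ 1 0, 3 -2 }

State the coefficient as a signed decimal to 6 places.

j₁+j₂−J=2  J+j₁−j₂=0  J−j₁+j₂=4  j₁+j₂+J+1=7
(j₁±m₁, j₂±m₂, J±M) = (1,1,1,5,0,4)
P² = 960/7
sum k=1..1:
  [1] −1/24 = -1/24
S = -1/24
C² = P²·S² = 5/21 ; C = -0.487950

-0.487950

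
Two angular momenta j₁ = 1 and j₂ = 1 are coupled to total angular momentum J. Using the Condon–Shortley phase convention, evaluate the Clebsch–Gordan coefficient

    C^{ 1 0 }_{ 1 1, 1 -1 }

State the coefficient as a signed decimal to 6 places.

j₁+j₂−J=1  J+j₁−j₂=1  J−j₁+j₂=1  j₁+j₂+J+1=4
(j₁±m₁, j₂±m₂, J±M) = (2,0,0,2,1,1)
P² = 1/2
sum k=0..0:
  [0] +1/1 = 1
S = 1
C² = P²·S² = 1/2 ; C = +0.707107

+0.707107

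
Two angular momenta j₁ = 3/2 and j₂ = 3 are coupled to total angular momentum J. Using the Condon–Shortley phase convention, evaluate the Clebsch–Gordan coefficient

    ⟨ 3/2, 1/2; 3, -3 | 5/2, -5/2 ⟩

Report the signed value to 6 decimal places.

+√(15/28) = +0.731925

triangle: 2!*1!*4!/8! = 48/40320
(j±m)!: 2!*1!*0!*6!*0!*5! = 172800
prefactor² = (2J+1)*Δ*N² = 8640/7
  k=0: +1/(0!*2!*1!*0!*0!*4!) = 1/48
Σ = 1/48  ⇒  CG² = 8640/7*1/48² = 15/28
CG = +√(15/28) = +0.731925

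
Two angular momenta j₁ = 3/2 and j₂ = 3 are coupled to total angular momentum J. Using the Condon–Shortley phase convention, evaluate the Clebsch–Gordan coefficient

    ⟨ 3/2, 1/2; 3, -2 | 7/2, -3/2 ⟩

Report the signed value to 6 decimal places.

+√(3/7) ≈ +0.654654

triangle: 1!*2!*5!/9! = 240/362880
(j±m)!: 2!*1!*1!*5!*2!*5! = 57600
prefactor² = (2J+1)*Δ*N² = 6400/21
  k=0: +1/(0!*1!*1!*1!*1!*4!) = 1/24
  k=1: −1/(1!*0!*0!*0!*2!*5!) = -1/240
Σ = 3/80  ⇒  CG² = 6400/21*3/80² = 3/7
CG = +√(3/7) = +0.654654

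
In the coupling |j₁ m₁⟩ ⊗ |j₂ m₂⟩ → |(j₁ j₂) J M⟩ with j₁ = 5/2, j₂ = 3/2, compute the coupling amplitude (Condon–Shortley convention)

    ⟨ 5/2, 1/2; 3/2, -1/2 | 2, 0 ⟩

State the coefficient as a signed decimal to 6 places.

√[5·2!3!1!/7! · 3!2!1!2!2!2!] = √(8/7)
  +(−1)^0/∏(0,2,2,1,1,0)! = 1/4  (running 1/4)
  +(−1)^1/∏(1,1,1,0,2,1)! = -1/2  (running -1/4)
⟨..|..⟩ = √(8/7)·(-1/4) = -0.267261

-0.267261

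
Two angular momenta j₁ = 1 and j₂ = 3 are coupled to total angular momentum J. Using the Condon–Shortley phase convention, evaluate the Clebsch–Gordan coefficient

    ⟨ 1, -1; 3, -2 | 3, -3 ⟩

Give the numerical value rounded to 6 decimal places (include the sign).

−√(1/4) ≈ -0.500000

j₁+j₂−J=1  J+j₁−j₂=1  J−j₁+j₂=5  j₁+j₂+J+1=8
(j₁±m₁, j₂±m₂, J±M) = (0,2,1,5,0,6)
P² = 3600
sum k=1..1:
  [1] −1/120 = -1/120
S = -1/120
C² = P²·S² = 1/4 ; C = -0.500000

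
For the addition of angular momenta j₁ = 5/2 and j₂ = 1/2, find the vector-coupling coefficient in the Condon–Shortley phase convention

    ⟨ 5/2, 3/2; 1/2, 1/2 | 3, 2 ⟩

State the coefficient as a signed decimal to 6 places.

+0.912871  (= +√(5/6))

j₁+j₂−J=0  J+j₁−j₂=5  J−j₁+j₂=1  j₁+j₂+J+1=7
(j₁±m₁, j₂±m₂, J±M) = (4,1,1,0,5,1)
P² = 480
sum k=0..0:
  [0] +1/24 = 1/24
S = 1/24
C² = P²·S² = 5/6 ; C = +0.912871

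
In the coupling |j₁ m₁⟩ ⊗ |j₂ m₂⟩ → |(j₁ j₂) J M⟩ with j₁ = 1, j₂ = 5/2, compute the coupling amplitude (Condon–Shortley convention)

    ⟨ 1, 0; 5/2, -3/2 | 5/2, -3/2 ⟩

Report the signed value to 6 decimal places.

+0.507093

j₁+j₂−J=1  J+j₁−j₂=1  J−j₁+j₂=4  j₁+j₂+J+1=7
(j₁±m₁, j₂±m₂, J±M) = (1,1,1,4,1,4)
P² = 576/35
sum k=0..1:
  [0] +1/6 = 1/6
  [1] −1/24 = -1/24
S = 1/8
C² = P²·S² = 9/35 ; C = +0.507093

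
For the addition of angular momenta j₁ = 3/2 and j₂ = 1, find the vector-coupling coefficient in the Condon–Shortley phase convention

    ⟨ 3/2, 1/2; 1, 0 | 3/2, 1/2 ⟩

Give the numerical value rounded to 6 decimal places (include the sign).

+0.258199  (= +√(1/15))

triangle: 1!×2!×1!/5! = 2/120
(j±m)!: 2!×1!×1!×1!×2!×1! = 4
prefactor² = (2J+1)×Δ×N² = 4/15
  k=0: +1/(0!×1!×1!×1!×1!×0!) = 1
  k=1: −1/(1!×0!×0!×0!×2!×1!) = -1/2
Σ = 1/2  ⇒  CG² = 4/15×1/2² = 1/15
CG = +√(1/15) = +0.258199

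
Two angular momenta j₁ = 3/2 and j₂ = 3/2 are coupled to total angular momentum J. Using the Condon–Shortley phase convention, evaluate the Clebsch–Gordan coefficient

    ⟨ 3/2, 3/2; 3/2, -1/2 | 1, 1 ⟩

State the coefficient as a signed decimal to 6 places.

triangle: 2!·1!·1!/5! = 2/120
(j±m)!: 3!·0!·1!·2!·2!·0! = 24
prefactor² = (2J+1)·Δ·N² = 6/5
  k=0: +1/(0!·2!·0!·1!·1!·0!) = 1/2
Σ = 1/2  ⇒  CG² = 6/5·1/2² = 3/10
CG = +√(3/10) = +0.547723

+√(3/10) = +0.547723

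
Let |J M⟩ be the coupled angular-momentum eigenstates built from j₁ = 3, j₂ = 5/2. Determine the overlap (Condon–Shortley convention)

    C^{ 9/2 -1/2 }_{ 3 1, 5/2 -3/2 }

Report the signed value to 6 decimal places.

√[10·1!5!4!/11! · 4!2!1!4!4!5!] = √(184320/77)
  +(−1)^0/∏(0,1,2,1,3,3)! = 1/72  (running 1/72)
  +(−1)^1/∏(1,0,1,0,4,4)! = -1/576  (running 7/576)
⟨..|..⟩ = √(184320/77)·(7/576) = +0.594588

+√(35/99) = +0.594588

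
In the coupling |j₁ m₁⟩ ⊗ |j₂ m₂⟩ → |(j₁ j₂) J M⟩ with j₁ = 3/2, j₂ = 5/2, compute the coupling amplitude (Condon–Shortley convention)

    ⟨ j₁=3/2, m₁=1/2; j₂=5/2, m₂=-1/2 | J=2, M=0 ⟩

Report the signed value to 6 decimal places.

j₁+j₂−J=2  J+j₁−j₂=1  J−j₁+j₂=3  j₁+j₂+J+1=7
(j₁±m₁, j₂±m₂, J±M) = (2,1,2,3,2,2)
P² = 8/7
sum k=0..1:
  [0] +1/4 = 1/4
  [1] −1/2 = -1/2
S = -1/4
C² = P²·S² = 1/14 ; C = -0.267261

−√(1/14) ≈ -0.267261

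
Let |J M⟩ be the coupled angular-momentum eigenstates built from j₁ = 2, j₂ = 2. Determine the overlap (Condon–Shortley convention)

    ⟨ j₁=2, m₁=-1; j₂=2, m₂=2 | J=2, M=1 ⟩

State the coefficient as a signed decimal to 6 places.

+√(3/7) = +0.654654

j₁+j₂−J=2  J+j₁−j₂=2  J−j₁+j₂=2  j₁+j₂+J+1=7
(j₁±m₁, j₂±m₂, J±M) = (1,3,4,0,3,1)
P² = 48/7
sum k=2..2:
  [2] +1/4 = 1/4
S = 1/4
C² = P²·S² = 3/7 ; C = +0.654654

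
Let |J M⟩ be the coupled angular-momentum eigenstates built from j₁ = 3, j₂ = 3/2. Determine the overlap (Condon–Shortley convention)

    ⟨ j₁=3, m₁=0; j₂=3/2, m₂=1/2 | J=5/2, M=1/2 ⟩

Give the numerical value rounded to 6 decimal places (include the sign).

-0.414039

triangle: 2!·4!·1!/8! = 48/40320
(j±m)!: 3!·3!·2!·1!·3!·2! = 864
prefactor² = (2J+1)·Δ·N² = 216/35
  k=1: −1/(1!·1!·2!·1!·2!·0!) = -1/4
  k=2: +1/(2!·0!·1!·0!·3!·1!) = 1/12
Σ = -1/6  ⇒  CG² = 216/35·(-1/6)² = 6/35
CG = −√(6/35) = -0.414039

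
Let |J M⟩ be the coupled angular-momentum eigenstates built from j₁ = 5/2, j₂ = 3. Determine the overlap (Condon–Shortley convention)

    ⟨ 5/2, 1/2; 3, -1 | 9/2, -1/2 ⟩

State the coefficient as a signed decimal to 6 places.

+0.480500

j₁+j₂−J=1  J+j₁−j₂=4  J−j₁+j₂=5  j₁+j₂+J+1=11
(j₁±m₁, j₂±m₂, J±M) = (3,2,2,4,4,5)
P² = 92160/77
sum k=0..1:
  [0] +1/48 = 1/48
  [1] −1/144 = -1/144
S = 1/72
C² = P²·S² = 160/693 ; C = +0.480500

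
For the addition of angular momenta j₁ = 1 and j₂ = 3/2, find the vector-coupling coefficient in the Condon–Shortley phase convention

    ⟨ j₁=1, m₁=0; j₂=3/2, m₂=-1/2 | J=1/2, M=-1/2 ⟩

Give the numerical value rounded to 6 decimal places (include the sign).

−√(1/3) = -0.577350

triangle: 2!·0!·1!/4! = 2/24
(j±m)!: 1!·1!·1!·2!·0!·1! = 2
prefactor² = (2J+1)·Δ·N² = 1/3
  k=1: −1/(1!·1!·0!·0!·0!·1!) = -1
Σ = -1  ⇒  CG² = 1/3·(-1)² = 1/3
CG = −√(1/3) = -0.577350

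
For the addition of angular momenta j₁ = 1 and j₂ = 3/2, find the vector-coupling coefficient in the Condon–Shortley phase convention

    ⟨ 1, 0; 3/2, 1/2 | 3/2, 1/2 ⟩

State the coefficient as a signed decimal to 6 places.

−√(1/15) ≈ -0.258199

triangle: 1!·1!·2!/5! = 2/120
(j±m)!: 1!·1!·2!·1!·2!·1! = 4
prefactor² = (2J+1)·Δ·N² = 4/15
  k=0: +1/(0!·1!·1!·2!·0!·0!) = 1/2
  k=1: −1/(1!·0!·0!·1!·1!·1!) = -1
Σ = -1/2  ⇒  CG² = 4/15·(-1/2)² = 1/15
CG = −√(1/15) = -0.258199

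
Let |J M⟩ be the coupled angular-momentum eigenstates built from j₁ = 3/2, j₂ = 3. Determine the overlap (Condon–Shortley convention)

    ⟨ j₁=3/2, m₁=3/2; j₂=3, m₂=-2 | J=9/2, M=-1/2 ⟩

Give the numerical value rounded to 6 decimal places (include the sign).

+√(1/21) ≈ +0.218218

j₁+j₂−J=0  J+j₁−j₂=3  J−j₁+j₂=6  j₁+j₂+J+1=10
(j₁±m₁, j₂±m₂, J±M) = (3,0,1,5,4,5)
P² = 172800/7
sum k=0..0:
  [0] +1/720 = 1/720
S = 1/720
C² = P²·S² = 1/21 ; C = +0.218218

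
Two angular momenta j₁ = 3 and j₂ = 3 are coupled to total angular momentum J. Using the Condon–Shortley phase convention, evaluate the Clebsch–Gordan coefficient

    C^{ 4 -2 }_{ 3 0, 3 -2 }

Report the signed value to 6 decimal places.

j₁+j₂−J=2  J+j₁−j₂=4  J−j₁+j₂=4  j₁+j₂+J+1=11
(j₁±m₁, j₂±m₂, J±M) = (3,3,1,5,2,6)
P² = 124416/77
sum k=0..1:
  [0] +1/72 = 1/72
  [1] −1/96 = -1/96
S = 1/288
C² = P²·S² = 3/154 ; C = +0.139573

+0.139573  (= +√(3/154))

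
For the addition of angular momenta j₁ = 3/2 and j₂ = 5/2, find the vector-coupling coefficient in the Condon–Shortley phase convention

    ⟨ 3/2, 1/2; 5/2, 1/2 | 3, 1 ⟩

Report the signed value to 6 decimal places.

+0.129099

j₁+j₂−J=1  J+j₁−j₂=2  J−j₁+j₂=4  j₁+j₂+J+1=8
(j₁±m₁, j₂±m₂, J±M) = (2,1,3,2,4,2)
P² = 48/5
sum k=0..1:
  [0] +1/6 = 1/6
  [1] −1/8 = -1/8
S = 1/24
C² = P²·S² = 1/60 ; C = +0.129099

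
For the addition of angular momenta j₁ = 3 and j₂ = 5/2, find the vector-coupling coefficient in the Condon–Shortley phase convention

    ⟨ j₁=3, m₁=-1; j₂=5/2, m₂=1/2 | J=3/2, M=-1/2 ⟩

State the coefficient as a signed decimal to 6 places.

-0.097590  (= −√(1/105))

j₁+j₂−J=4  J+j₁−j₂=2  J−j₁+j₂=1  j₁+j₂+J+1=8
(j₁±m₁, j₂±m₂, J±M) = (2,4,3,2,1,2)
P² = 192/35
sum k=2..3:
  [2] +1/8 = 1/8
  [3] −1/6 = -1/6
S = -1/24
C² = P²·S² = 1/105 ; C = -0.097590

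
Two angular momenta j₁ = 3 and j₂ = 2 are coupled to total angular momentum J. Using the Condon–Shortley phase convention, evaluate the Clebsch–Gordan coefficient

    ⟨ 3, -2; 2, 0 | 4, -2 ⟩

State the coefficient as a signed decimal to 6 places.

j₁+j₂−J=1  J+j₁−j₂=5  J−j₁+j₂=3  j₁+j₂+J+1=10
(j₁±m₁, j₂±m₂, J±M) = (1,5,2,2,2,6)
P² = 8640/7
sum k=0..1:
  [0] +1/240 = 1/240
  [1] −1/48 = -1/48
S = -1/60
C² = P²·S² = 12/35 ; C = -0.585540

-0.585540  (= −√(12/35))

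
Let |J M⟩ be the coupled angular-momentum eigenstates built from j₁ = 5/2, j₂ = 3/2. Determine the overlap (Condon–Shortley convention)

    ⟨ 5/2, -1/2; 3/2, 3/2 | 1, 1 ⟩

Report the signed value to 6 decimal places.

triangle: 3!·2!·0!/6! = 12/720
(j±m)!: 2!·3!·3!·0!·2!·0! = 144
prefactor² = (2J+1)·Δ·N² = 36/5
  k=3: −1/(3!·0!·0!·0!·2!·0!) = -1/12
Σ = -1/12  ⇒  CG² = 36/5·(-1/12)² = 1/20
CG = −√(1/20) = -0.223607

−√(1/20) ≈ -0.223607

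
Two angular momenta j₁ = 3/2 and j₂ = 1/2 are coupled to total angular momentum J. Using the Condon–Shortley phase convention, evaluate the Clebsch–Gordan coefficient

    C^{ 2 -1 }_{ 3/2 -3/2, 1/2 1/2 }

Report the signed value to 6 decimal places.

triangle: 0!·3!·1!/5! = 6/120
(j±m)!: 0!·3!·1!·0!·1!·3! = 36
prefactor² = (2J+1)·Δ·N² = 9
  k=0: +1/(0!·0!·3!·1!·0!·0!) = 1/6
Σ = 1/6  ⇒  CG² = 9·1/6² = 1/4
CG = +√(1/4) = +0.500000

+√(1/4) ≈ +0.500000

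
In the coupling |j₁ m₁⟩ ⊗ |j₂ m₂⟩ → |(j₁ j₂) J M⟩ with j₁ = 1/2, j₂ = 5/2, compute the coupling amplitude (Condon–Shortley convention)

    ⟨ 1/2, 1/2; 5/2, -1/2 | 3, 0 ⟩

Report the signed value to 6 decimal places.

triangle: 0!·1!·5!/7! = 120/5040
(j±m)!: 1!·0!·2!·3!·3!·3! = 432
prefactor² = (2J+1)·Δ·N² = 72
  k=0: +1/(0!·0!·0!·2!·1!·3!) = 1/12
Σ = 1/12  ⇒  CG² = 72·1/12² = 1/2
CG = +√(1/2) = +0.707107

+√(1/2) ≈ +0.707107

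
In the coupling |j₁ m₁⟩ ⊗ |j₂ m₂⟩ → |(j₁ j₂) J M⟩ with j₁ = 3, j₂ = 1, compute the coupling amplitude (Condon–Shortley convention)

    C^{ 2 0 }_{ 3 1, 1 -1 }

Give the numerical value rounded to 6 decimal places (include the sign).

+√(2/7) ≈ +0.534522

triangle: 2!·4!·0!/7! = 48/5040
(j±m)!: 4!·2!·0!·2!·2!·2! = 384
prefactor² = (2J+1)·Δ·N² = 128/7
  k=0: +1/(0!·2!·2!·0!·2!·0!) = 1/8
Σ = 1/8  ⇒  CG² = 128/7·1/8² = 2/7
CG = +√(2/7) = +0.534522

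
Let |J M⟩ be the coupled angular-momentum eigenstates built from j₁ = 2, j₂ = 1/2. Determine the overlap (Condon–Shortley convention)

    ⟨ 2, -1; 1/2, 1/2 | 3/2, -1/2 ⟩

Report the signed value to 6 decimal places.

−√(3/5) ≈ -0.774597

j₁+j₂−J=1  J+j₁−j₂=3  J−j₁+j₂=0  j₁+j₂+J+1=5
(j₁±m₁, j₂±m₂, J±M) = (1,3,1,0,1,2)
P² = 12/5
sum k=1..1:
  [1] −1/2 = -1/2
S = -1/2
C² = P²·S² = 3/5 ; C = -0.774597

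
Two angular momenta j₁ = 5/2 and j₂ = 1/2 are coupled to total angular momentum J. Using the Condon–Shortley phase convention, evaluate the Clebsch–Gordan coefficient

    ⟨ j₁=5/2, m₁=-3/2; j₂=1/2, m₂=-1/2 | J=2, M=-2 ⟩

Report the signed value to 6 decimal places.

+0.408248

triangle: 1!×4!×0!/6! = 24/720
(j±m)!: 1!×4!×0!×1!×0!×4! = 576
prefactor² = (2J+1)×Δ×N² = 96
  k=0: +1/(0!×1!×4!×0!×0!×0!) = 1/24
Σ = 1/24  ⇒  CG² = 96×1/24² = 1/6
CG = +√(1/6) = +0.408248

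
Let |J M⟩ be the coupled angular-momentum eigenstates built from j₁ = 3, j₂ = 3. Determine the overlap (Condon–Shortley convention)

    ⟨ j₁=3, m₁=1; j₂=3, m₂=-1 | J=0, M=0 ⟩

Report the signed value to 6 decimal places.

√[1·6!0!0!/7! · 4!2!2!4!0!0!] = √(2304/7)
  +(−1)^2/∏(2,4,0,0,0,0)! = 1/48  (running 1/48)
⟨..|..⟩ = √(2304/7)·(1/48) = +0.377964

+√(1/7) = +0.377964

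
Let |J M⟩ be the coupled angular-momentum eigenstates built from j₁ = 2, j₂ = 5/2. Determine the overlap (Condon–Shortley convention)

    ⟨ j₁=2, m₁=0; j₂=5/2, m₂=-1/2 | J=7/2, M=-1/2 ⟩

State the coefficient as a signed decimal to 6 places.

+√(4/105) ≈ +0.195180

√[8·1!3!4!/9! · 2!2!2!3!3!4!] = √(768/35)
  +(−1)^0/∏(0,1,2,2,1,2)! = 1/8  (running 1/8)
  +(−1)^1/∏(1,0,1,1,2,3)! = -1/12  (running 1/24)
⟨..|..⟩ = √(768/35)·(1/24) = +0.195180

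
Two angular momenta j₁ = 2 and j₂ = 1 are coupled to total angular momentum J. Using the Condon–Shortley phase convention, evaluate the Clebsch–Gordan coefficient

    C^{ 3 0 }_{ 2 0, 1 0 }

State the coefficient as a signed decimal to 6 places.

√[7·0!4!2!/7! · 2!2!1!1!3!3!] = √(48/5)
  +(−1)^0/∏(0,0,2,1,2,1)! = 1/4  (running 1/4)
⟨..|..⟩ = √(48/5)·(1/4) = +0.774597

+√(3/5) ≈ +0.774597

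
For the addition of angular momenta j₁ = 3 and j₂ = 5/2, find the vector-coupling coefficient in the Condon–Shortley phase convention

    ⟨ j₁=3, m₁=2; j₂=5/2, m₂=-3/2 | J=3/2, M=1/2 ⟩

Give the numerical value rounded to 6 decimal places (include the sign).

√[4·4!2!1!/8! · 5!1!1!4!2!1!] = √(192/7)
  +(−1)^0/∏(0,4,1,1,1,0)! = 1/24  (running 1/24)
  +(−1)^1/∏(1,3,0,0,2,1)! = -1/12  (running -1/24)
⟨..|..⟩ = √(192/7)·(-1/24) = -0.218218

−√(1/21) = -0.218218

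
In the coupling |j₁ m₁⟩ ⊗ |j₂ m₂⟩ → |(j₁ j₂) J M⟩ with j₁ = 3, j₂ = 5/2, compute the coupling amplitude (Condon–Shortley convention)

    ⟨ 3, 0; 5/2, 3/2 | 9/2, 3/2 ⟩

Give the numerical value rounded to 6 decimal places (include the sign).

-0.540562  (= −√(45/154))

j₁+j₂−J=1  J+j₁−j₂=5  J−j₁+j₂=4  j₁+j₂+J+1=11
(j₁±m₁, j₂±m₂, J±M) = (3,3,4,1,6,3)
P² = 207360/77
sum k=0..1:
  [0] +1/288 = 1/288
  [1] −1/72 = -1/72
S = -1/96
C² = P²·S² = 45/154 ; C = -0.540562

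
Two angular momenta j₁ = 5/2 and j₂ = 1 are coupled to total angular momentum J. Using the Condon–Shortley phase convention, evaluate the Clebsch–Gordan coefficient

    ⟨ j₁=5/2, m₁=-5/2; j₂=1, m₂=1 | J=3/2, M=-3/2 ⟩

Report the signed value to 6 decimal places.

triangle: 2!×3!×0!/6! = 12/720
(j±m)!: 0!×5!×2!×0!×0!×3! = 1440
prefactor² = (2J+1)×Δ×N² = 96
  k=2: +1/(2!×0!×3!×0!×0!×0!) = 1/12
Σ = 1/12  ⇒  CG² = 96×1/12² = 2/3
CG = +√(2/3) = +0.816497

+√(2/3) ≈ +0.816497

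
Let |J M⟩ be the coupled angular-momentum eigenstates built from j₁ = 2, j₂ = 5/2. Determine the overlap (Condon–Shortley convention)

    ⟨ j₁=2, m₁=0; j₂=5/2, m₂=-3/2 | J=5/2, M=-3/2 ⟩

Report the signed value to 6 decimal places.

−√(1/70) = -0.119523

j₁+j₂−J=2  J+j₁−j₂=2  J−j₁+j₂=3  j₁+j₂+J+1=8
(j₁±m₁, j₂±m₂, J±M) = (2,2,1,4,1,4)
P² = 288/35
sum k=0..1:
  [0] +1/8 = 1/8
  [1] −1/6 = -1/6
S = -1/24
C² = P²·S² = 1/70 ; C = -0.119523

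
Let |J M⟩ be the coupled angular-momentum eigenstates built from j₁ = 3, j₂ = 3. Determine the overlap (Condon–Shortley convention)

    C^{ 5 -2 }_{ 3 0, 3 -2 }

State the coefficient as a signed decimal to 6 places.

+√(1/3) = +0.577350

√[11·1!5!5!/12! · 3!3!1!5!3!7!] = √(43200)
  +(−1)^0/∏(0,1,3,1,2,4)! = 1/288  (running 1/288)
  +(−1)^1/∏(1,0,2,0,3,5)! = -1/1440  (running 1/360)
⟨..|..⟩ = √(43200)·(1/360) = +0.577350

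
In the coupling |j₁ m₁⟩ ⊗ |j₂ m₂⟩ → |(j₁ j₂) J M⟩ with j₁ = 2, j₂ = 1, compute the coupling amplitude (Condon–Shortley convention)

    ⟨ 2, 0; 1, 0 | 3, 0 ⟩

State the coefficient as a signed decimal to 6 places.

+0.774597  (= +√(3/5))

triangle: 0!*4!*2!/7! = 48/5040
(j±m)!: 2!*2!*1!*1!*3!*3! = 144
prefactor² = (2J+1)*Δ*N² = 48/5
  k=0: +1/(0!*0!*2!*1!*2!*1!) = 1/4
Σ = 1/4  ⇒  CG² = 48/5*1/4² = 3/5
CG = +√(3/5) = +0.774597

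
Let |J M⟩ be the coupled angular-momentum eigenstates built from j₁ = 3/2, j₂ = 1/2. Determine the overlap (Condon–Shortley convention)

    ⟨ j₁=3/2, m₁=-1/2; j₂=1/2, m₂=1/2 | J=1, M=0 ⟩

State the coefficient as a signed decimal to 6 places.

−√(1/2) ≈ -0.707107

triangle: 1!·2!·0!/4! = 2/24
(j±m)!: 1!·2!·1!·0!·1!·1! = 2
prefactor² = (2J+1)·Δ·N² = 1/2
  k=1: −1/(1!·0!·1!·0!·1!·0!) = -1
Σ = -1  ⇒  CG² = 1/2·(-1)² = 1/2
CG = −√(1/2) = -0.707107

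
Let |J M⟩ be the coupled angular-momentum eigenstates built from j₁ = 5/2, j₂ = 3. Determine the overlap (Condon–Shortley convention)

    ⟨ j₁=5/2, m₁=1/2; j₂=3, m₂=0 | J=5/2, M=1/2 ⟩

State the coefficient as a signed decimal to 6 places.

-0.276026

√[6·3!2!3!/9! · 3!2!3!3!3!2!] = √(216/35)
  +(−1)^0/∏(0,3,2,3,0,0)! = 1/72  (running 1/72)
  +(−1)^1/∏(1,2,1,2,1,1)! = -1/4  (running -17/72)
  +(−1)^2/∏(2,1,0,1,2,2)! = 1/8  (running -1/9)
⟨..|..⟩ = √(216/35)·(-1/9) = -0.276026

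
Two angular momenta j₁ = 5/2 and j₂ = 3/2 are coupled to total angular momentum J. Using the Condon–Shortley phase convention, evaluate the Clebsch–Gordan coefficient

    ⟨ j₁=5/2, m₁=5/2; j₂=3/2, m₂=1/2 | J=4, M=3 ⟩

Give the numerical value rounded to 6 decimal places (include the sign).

+0.612372

j₁+j₂−J=0  J+j₁−j₂=5  J−j₁+j₂=3  j₁+j₂+J+1=9
(j₁±m₁, j₂±m₂, J±M) = (5,0,2,1,7,1)
P² = 21600
sum k=0..0:
  [0] +1/240 = 1/240
S = 1/240
C² = P²·S² = 3/8 ; C = +0.612372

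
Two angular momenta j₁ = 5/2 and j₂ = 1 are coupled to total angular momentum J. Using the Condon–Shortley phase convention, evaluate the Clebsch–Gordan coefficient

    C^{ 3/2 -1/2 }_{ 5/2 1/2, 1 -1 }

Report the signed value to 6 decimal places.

+0.447214

triangle: 2!·3!·0!/6! = 12/720
(j±m)!: 3!·2!·0!·2!·1!·2! = 48
prefactor² = (2J+1)·Δ·N² = 16/5
  k=0: +1/(0!·2!·2!·0!·1!·0!) = 1/4
Σ = 1/4  ⇒  CG² = 16/5·1/4² = 1/5
CG = +√(1/5) = +0.447214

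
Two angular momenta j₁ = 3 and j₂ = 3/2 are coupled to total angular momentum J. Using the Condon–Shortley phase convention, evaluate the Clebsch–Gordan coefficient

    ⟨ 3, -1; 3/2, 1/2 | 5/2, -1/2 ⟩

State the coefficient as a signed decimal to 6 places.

√[6·2!4!1!/8! · 2!4!2!1!2!3!] = √(288/35)
  +(−1)^1/∏(1,1,3,1,1,0)! = -1/6  (running -1/6)
  +(−1)^2/∏(2,0,2,0,2,1)! = 1/8  (running -1/24)
⟨..|..⟩ = √(288/35)·(-1/24) = -0.119523

-0.119523  (= −√(1/70))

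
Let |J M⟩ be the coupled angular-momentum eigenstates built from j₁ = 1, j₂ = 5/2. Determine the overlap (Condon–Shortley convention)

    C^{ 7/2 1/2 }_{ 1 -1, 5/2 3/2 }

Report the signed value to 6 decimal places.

+√(1/7) = +0.377964

j₁+j₂−J=0  J+j₁−j₂=2  J−j₁+j₂=5  j₁+j₂+J+1=8
(j₁±m₁, j₂±m₂, J±M) = (0,2,4,1,4,3)
P² = 2304/7
sum k=0..0:
  [0] +1/48 = 1/48
S = 1/48
C² = P²·S² = 1/7 ; C = +0.377964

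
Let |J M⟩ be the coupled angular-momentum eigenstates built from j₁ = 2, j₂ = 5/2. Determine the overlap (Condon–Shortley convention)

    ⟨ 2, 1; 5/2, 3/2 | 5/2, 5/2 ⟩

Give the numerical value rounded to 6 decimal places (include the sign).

−√(3/7) = -0.654654

√[6·2!2!3!/8! · 3!1!4!1!5!0!] = √(432/7)
  +(−1)^1/∏(1,1,0,3,2,0)! = -1/12  (running -1/12)
⟨..|..⟩ = √(432/7)·(-1/12) = -0.654654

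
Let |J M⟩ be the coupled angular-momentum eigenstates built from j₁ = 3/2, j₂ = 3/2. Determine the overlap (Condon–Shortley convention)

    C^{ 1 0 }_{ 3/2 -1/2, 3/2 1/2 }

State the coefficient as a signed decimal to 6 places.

√[3·2!1!1!/5! · 1!2!2!1!1!1!] = √(1/5)
  +(−1)^1/∏(1,1,1,1,0,0)! = -1  (running -1)
  +(−1)^2/∏(2,0,0,0,1,1)! = 1/2  (running -1/2)
⟨..|..⟩ = √(1/5)·(-1/2) = -0.223607

−√(1/20) ≈ -0.223607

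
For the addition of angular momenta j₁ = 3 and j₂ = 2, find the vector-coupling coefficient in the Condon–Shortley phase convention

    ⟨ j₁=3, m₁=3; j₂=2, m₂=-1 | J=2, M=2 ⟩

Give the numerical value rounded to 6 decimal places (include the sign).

+√(5/14) = +0.597614

√[5·3!3!1!/8! · 6!0!1!3!4!0!] = √(3240/7)
  +(−1)^0/∏(0,3,0,1,3,0)! = 1/36  (running 1/36)
⟨..|..⟩ = √(3240/7)·(1/36) = +0.597614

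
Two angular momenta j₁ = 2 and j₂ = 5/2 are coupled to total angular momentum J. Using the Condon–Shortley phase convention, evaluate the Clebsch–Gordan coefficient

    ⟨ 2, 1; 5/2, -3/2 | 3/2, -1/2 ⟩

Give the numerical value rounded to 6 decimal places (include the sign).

-0.138013  (= −√(2/105))

j₁+j₂−J=3  J+j₁−j₂=1  J−j₁+j₂=2  j₁+j₂+J+1=7
(j₁±m₁, j₂±m₂, J±M) = (3,1,1,4,1,2)
P² = 96/35
sum k=0..1:
  [0] +1/6 = 1/6
  [1] −1/4 = -1/4
S = -1/12
C² = P²·S² = 2/105 ; C = -0.138013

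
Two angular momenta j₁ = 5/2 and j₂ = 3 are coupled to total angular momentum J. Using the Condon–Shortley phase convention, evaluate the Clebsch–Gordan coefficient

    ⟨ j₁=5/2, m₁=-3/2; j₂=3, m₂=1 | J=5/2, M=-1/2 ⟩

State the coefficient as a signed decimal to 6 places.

+0.169031

j₁+j₂−J=3  J+j₁−j₂=2  J−j₁+j₂=3  j₁+j₂+J+1=9
(j₁±m₁, j₂±m₂, J±M) = (1,4,4,2,2,3)
P² = 576/35
sum k=2..3:
  [2] +1/8 = 1/8
  [3] −1/12 = -1/12
S = 1/24
C² = P²·S² = 1/35 ; C = +0.169031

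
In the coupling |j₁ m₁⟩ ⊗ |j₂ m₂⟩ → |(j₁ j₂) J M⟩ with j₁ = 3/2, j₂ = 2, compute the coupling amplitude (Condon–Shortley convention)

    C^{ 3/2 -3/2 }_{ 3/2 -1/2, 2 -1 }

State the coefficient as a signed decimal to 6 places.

j₁+j₂−J=2  J+j₁−j₂=1  J−j₁+j₂=2  j₁+j₂+J+1=6
(j₁±m₁, j₂±m₂, J±M) = (1,2,1,3,0,3)
P² = 8/5
sum k=1..1:
  [1] −1/2 = -1/2
S = -1/2
C² = P²·S² = 2/5 ; C = -0.632456

-0.632456  (= −√(2/5))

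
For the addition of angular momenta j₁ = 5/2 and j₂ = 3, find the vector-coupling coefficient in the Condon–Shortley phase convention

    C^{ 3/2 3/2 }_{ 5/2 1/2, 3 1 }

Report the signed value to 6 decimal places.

triangle: 4!·1!·2!/8! = 48/40320
(j±m)!: 3!·2!·4!·2!·3!·0! = 3456
prefactor² = (2J+1)·Δ·N² = 576/35
  k=2: +1/(2!·2!·0!·2!·1!·0!) = 1/8
Σ = 1/8  ⇒  CG² = 576/35·1/8² = 9/35
CG = +√(9/35) = +0.507093

+0.507093  (= +√(9/35))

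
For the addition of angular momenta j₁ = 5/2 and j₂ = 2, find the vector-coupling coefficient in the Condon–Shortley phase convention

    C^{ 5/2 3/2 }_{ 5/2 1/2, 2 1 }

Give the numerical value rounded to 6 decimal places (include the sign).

−√(6/35) ≈ -0.414039

j₁+j₂−J=2  J+j₁−j₂=3  J−j₁+j₂=2  j₁+j₂+J+1=8
(j₁±m₁, j₂±m₂, J±M) = (3,2,3,1,4,1)
P² = 216/35
sum k=1..2:
  [1] −1/4 = -1/4
  [2] +1/12 = 1/12
S = -1/6
C² = P²·S² = 6/35 ; C = -0.414039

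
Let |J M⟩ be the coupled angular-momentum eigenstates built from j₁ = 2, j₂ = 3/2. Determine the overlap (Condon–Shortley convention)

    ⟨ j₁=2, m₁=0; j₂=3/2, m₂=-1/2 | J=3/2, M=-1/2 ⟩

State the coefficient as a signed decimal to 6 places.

triangle: 2!*2!*1!/6! = 4/720
(j±m)!: 2!*2!*1!*2!*1!*2! = 16
prefactor² = (2J+1)*Δ*N² = 16/45
  k=0: +1/(0!*2!*2!*1!*0!*0!) = 1/4
  k=1: −1/(1!*1!*1!*0!*1!*1!) = -1
Σ = -3/4  ⇒  CG² = 16/45*(-3/4)² = 1/5
CG = −√(1/5) = -0.447214

−√(1/5) ≈ -0.447214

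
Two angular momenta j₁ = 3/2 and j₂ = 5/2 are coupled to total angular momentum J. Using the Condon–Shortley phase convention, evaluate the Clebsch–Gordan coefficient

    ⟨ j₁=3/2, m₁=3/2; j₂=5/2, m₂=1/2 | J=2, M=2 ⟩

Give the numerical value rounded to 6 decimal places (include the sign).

j₁+j₂−J=2  J+j₁−j₂=1  J−j₁+j₂=3  j₁+j₂+J+1=7
(j₁±m₁, j₂±m₂, J±M) = (3,0,3,2,4,0)
P² = 144/7
sum k=0..0:
  [0] +1/12 = 1/12
S = 1/12
C² = P²·S² = 1/7 ; C = +0.377964

+√(1/7) ≈ +0.377964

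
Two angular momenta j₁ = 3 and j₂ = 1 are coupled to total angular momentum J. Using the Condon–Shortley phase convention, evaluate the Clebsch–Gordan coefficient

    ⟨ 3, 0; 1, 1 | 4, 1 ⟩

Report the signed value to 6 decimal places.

j₁+j₂−J=0  J+j₁−j₂=6  J−j₁+j₂=2  j₁+j₂+J+1=9
(j₁±m₁, j₂±m₂, J±M) = (3,3,2,0,5,3)
P² = 12960/7
sum k=0..0:
  [0] +1/72 = 1/72
S = 1/72
C² = P²·S² = 5/14 ; C = +0.597614

+0.597614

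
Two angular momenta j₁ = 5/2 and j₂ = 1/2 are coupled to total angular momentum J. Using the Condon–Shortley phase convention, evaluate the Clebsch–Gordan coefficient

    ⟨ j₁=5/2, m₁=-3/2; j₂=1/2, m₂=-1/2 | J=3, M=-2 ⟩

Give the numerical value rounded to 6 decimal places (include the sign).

+0.912871  (= +√(5/6))

triangle: 0!×5!×1!/7! = 120/5040
(j±m)!: 1!×4!×0!×1!×1!×5! = 2880
prefactor² = (2J+1)×Δ×N² = 480
  k=0: +1/(0!×0!×4!×0!×1!×1!) = 1/24
Σ = 1/24  ⇒  CG² = 480×1/24² = 5/6
CG = +√(5/6) = +0.912871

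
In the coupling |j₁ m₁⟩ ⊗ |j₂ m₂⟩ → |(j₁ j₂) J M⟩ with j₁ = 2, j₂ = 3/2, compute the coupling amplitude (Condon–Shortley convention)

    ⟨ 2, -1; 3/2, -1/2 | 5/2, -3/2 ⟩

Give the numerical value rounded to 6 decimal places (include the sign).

j₁+j₂−J=1  J+j₁−j₂=3  J−j₁+j₂=2  j₁+j₂+J+1=7
(j₁±m₁, j₂±m₂, J±M) = (1,3,1,2,1,4)
P² = 144/35
sum k=0..1:
  [0] +1/6 = 1/6
  [1] −1/4 = -1/4
S = -1/12
C² = P²·S² = 1/35 ; C = -0.169031

-0.169031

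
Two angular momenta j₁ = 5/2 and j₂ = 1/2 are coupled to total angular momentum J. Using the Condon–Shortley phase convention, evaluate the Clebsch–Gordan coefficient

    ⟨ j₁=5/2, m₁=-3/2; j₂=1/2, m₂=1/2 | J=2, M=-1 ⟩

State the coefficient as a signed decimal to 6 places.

−√(2/3) ≈ -0.816497

√[5·1!4!0!/6! · 1!4!1!0!1!3!] = √(24)
  +(−1)^1/∏(1,0,3,0,1,0)! = -1/6  (running -1/6)
⟨..|..⟩ = √(24)·(-1/6) = -0.816497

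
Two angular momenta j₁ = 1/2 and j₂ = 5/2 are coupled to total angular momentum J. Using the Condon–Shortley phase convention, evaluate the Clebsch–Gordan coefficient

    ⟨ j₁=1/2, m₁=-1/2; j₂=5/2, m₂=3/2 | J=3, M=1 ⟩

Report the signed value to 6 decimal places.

triangle: 0!·1!·5!/7! = 120/5040
(j±m)!: 0!·1!·4!·1!·4!·2! = 1152
prefactor² = (2J+1)·Δ·N² = 192
  k=0: +1/(0!·0!·1!·4!·0!·1!) = 1/24
Σ = 1/24  ⇒  CG² = 192·1/24² = 1/3
CG = +√(1/3) = +0.577350

+0.577350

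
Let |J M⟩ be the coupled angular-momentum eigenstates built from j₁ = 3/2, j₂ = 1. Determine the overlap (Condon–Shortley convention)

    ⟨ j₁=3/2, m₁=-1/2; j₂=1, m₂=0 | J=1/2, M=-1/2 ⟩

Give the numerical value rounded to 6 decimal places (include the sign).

j₁+j₂−J=2  J+j₁−j₂=1  J−j₁+j₂=0  j₁+j₂+J+1=4
(j₁±m₁, j₂±m₂, J±M) = (1,2,1,1,0,1)
P² = 1/3
sum k=1..1:
  [1] −1/1 = -1
S = -1
C² = P²·S² = 1/3 ; C = -0.577350

−√(1/3) = -0.577350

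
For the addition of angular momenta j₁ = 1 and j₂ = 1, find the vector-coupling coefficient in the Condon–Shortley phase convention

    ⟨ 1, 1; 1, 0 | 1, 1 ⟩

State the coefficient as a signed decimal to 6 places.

j₁+j₂−J=1  J+j₁−j₂=1  J−j₁+j₂=1  j₁+j₂+J+1=4
(j₁±m₁, j₂±m₂, J±M) = (2,0,1,1,2,0)
P² = 1/2
sum k=0..0:
  [0] +1/1 = 1
S = 1
C² = P²·S² = 1/2 ; C = +0.707107

+√(1/2) ≈ +0.707107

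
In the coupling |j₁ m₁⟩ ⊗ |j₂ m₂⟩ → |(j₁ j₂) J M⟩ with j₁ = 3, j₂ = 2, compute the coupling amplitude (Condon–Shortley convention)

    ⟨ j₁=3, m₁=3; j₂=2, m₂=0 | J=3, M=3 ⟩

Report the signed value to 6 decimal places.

j₁+j₂−J=2  J+j₁−j₂=4  J−j₁+j₂=2  j₁+j₂+J+1=9
(j₁±m₁, j₂±m₂, J±M) = (6,0,2,2,6,0)
P² = 3840
sum k=0..0:
  [0] +1/96 = 1/96
S = 1/96
C² = P²·S² = 5/12 ; C = +0.645497

+√(5/12) ≈ +0.645497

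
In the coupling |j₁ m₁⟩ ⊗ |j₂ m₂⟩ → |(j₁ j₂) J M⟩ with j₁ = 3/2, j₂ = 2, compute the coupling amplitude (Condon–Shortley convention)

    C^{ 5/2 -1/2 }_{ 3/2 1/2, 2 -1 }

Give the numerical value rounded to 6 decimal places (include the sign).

+√(5/14) = +0.597614

triangle: 1!·2!·3!/7! = 12/5040
(j±m)!: 2!·1!·1!·3!·2!·3! = 144
prefactor² = (2J+1)·Δ·N² = 72/35
  k=0: +1/(0!·1!·1!·1!·1!·2!) = 1/2
  k=1: −1/(1!·0!·0!·0!·2!·3!) = -1/12
Σ = 5/12  ⇒  CG² = 72/35·5/12² = 5/14
CG = +√(5/14) = +0.597614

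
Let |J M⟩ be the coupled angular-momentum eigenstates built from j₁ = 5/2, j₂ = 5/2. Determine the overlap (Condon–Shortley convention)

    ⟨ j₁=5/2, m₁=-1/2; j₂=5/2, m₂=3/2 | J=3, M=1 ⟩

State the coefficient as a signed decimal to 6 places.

+√(1/30) ≈ +0.182574

√[7·2!3!3!/9! · 2!3!4!1!4!2!] = √(96/5)
  +(−1)^1/∏(1,1,2,3,1,0)! = -1/12  (running -1/12)
  +(−1)^2/∏(2,0,1,2,2,1)! = 1/8  (running 1/24)
⟨..|..⟩ = √(96/5)·(1/24) = +0.182574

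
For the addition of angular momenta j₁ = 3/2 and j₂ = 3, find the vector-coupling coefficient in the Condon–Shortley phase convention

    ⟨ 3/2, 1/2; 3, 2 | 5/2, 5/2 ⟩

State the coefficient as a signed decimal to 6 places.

−√(5/14) ≈ -0.597614

triangle: 2!·1!·4!/8! = 48/40320
(j±m)!: 2!·1!·5!·1!·5!·0! = 28800
prefactor² = (2J+1)·Δ·N² = 1440/7
  k=1: −1/(1!·1!·0!·4!·1!·0!) = -1/24
Σ = -1/24  ⇒  CG² = 1440/7·(-1/24)² = 5/14
CG = −√(5/14) = -0.597614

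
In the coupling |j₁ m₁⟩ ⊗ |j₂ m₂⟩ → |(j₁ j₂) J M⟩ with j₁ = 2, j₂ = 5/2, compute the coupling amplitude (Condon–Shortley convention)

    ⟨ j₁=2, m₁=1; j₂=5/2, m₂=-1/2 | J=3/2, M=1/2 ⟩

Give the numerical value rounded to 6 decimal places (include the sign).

√[4·3!1!2!/7! · 3!1!2!3!2!1!] = √(48/35)
  +(−1)^0/∏(0,3,1,2,0,0)! = 1/12  (running 1/12)
  +(−1)^1/∏(1,2,0,1,1,1)! = -1/2  (running -5/12)
⟨..|..⟩ = √(48/35)·(-5/12) = -0.487950

-0.487950  (= −√(5/21))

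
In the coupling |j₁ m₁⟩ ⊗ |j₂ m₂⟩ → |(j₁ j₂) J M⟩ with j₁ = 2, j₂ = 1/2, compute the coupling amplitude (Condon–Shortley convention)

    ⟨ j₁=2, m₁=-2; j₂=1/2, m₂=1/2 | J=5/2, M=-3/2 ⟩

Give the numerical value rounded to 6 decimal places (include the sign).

+√(1/5) = +0.447214

√[6·0!4!1!/6! · 0!4!1!0!1!4!] = √(576/5)
  +(−1)^0/∏(0,0,4,1,0,0)! = 1/24  (running 1/24)
⟨..|..⟩ = √(576/5)·(1/24) = +0.447214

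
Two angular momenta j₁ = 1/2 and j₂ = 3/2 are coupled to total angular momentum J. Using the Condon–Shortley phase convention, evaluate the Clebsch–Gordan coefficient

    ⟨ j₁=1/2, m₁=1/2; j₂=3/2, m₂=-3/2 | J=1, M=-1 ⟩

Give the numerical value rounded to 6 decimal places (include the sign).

triangle: 1!×0!×2!/4! = 2/24
(j±m)!: 1!×0!×0!×3!×0!×2! = 12
prefactor² = (2J+1)×Δ×N² = 3
  k=0: +1/(0!×1!×0!×0!×0!×2!) = 1/2
Σ = 1/2  ⇒  CG² = 3×1/2² = 3/4
CG = +√(3/4) = +0.866025

+0.866025  (= +√(3/4))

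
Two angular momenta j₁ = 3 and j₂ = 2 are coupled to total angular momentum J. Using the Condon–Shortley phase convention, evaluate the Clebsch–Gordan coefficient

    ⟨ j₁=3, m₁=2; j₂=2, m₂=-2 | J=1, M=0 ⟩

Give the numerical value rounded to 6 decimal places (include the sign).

√[3·4!2!0!/7! · 5!1!0!4!1!1!] = √(576/7)
  +(−1)^0/∏(0,4,1,0,1,0)! = 1/24  (running 1/24)
⟨..|..⟩ = √(576/7)·(1/24) = +0.377964

+0.377964  (= +√(1/7))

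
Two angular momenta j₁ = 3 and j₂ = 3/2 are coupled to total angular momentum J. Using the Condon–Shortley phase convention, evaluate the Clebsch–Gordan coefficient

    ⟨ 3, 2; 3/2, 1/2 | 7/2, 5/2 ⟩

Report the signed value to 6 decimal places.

+0.377964

√[8·1!5!2!/9! · 5!1!2!1!6!1!] = √(6400/7)
  +(−1)^0/∏(0,1,1,2,4,0)! = 1/48  (running 1/48)
  +(−1)^1/∏(1,0,0,1,5,1)! = -1/120  (running 1/80)
⟨..|..⟩ = √(6400/7)·(1/80) = +0.377964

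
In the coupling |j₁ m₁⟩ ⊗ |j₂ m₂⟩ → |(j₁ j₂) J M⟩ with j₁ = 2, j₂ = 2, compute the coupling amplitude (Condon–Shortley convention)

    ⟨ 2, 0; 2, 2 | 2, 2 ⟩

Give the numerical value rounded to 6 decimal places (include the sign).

+√(2/7) ≈ +0.534522

triangle: 2!*2!*2!/7! = 8/5040
(j±m)!: 2!*2!*4!*0!*4!*0! = 2304
prefactor² = (2J+1)*Δ*N² = 128/7
  k=2: +1/(2!*0!*0!*2!*2!*0!) = 1/8
Σ = 1/8  ⇒  CG² = 128/7*1/8² = 2/7
CG = +√(2/7) = +0.534522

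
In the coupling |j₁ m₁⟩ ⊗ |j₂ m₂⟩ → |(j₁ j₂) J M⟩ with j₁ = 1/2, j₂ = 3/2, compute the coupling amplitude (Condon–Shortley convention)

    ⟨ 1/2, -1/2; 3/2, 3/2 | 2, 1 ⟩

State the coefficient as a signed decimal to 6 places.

+0.500000  (= +√(1/4))

j₁+j₂−J=0  J+j₁−j₂=1  J−j₁+j₂=3  j₁+j₂+J+1=5
(j₁±m₁, j₂±m₂, J±M) = (0,1,3,0,3,1)
P² = 9
sum k=0..0:
  [0] +1/6 = 1/6
S = 1/6
C² = P²·S² = 1/4 ; C = +0.500000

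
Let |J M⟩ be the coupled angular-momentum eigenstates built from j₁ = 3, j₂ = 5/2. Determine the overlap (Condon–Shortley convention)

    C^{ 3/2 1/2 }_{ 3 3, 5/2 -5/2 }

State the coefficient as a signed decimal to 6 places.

j₁+j₂−J=4  J+j₁−j₂=2  J−j₁+j₂=1  j₁+j₂+J+1=8
(j₁±m₁, j₂±m₂, J±M) = (6,0,0,5,2,1)
P² = 5760/7
sum k=0..0:
  [0] +1/48 = 1/48
S = 1/48
C² = P²·S² = 5/14 ; C = +0.597614

+√(5/14) ≈ +0.597614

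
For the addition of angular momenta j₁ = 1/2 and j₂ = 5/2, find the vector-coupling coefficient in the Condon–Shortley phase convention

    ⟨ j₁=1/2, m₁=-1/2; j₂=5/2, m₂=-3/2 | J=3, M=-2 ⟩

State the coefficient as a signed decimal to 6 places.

+√(5/6) = +0.912871

j₁+j₂−J=0  J+j₁−j₂=1  J−j₁+j₂=5  j₁+j₂+J+1=7
(j₁±m₁, j₂±m₂, J±M) = (0,1,1,4,1,5)
P² = 480
sum k=0..0:
  [0] +1/24 = 1/24
S = 1/24
C² = P²·S² = 5/6 ; C = +0.912871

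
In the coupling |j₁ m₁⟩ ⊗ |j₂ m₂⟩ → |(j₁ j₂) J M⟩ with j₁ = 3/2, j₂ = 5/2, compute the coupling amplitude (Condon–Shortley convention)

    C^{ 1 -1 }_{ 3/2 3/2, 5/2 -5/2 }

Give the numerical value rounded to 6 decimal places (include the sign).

+0.707107  (= +√(1/2))

triangle: 3!*0!*2!/6! = 12/720
(j±m)!: 3!*0!*0!*5!*0!*2! = 1440
prefactor² = (2J+1)*Δ*N² = 72
  k=0: +1/(0!*3!*0!*0!*0!*2!) = 1/12
Σ = 1/12  ⇒  CG² = 72*1/12² = 1/2
CG = +√(1/2) = +0.707107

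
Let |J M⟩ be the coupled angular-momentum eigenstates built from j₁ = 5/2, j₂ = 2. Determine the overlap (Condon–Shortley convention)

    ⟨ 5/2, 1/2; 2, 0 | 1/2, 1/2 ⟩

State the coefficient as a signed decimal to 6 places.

triangle: 4!*1!*0!/6! = 24/720
(j±m)!: 3!*2!*2!*2!*1!*0! = 48
prefactor² = (2J+1)*Δ*N² = 16/5
  k=2: +1/(2!*2!*0!*0!*1!*0!) = 1/4
Σ = 1/4  ⇒  CG² = 16/5*1/4² = 1/5
CG = +√(1/5) = +0.447214

+√(1/5) ≈ +0.447214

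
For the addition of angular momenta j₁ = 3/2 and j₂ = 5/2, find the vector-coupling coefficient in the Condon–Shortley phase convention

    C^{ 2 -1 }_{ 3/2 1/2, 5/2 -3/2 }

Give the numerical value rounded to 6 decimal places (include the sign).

+√(1/42) = +0.154303

j₁+j₂−J=2  J+j₁−j₂=1  J−j₁+j₂=3  j₁+j₂+J+1=7
(j₁±m₁, j₂±m₂, J±M) = (2,1,1,4,1,3)
P² = 24/7
sum k=0..1:
  [0] +1/4 = 1/4
  [1] −1/6 = -1/6
S = 1/12
C² = P²·S² = 1/42 ; C = +0.154303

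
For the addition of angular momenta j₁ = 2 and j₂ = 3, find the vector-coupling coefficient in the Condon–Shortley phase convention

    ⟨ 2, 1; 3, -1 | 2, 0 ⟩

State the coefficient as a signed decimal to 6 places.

√[5·3!1!3!/8! · 3!1!2!4!2!2!] = √(36/7)
  +(−1)^0/∏(0,3,1,2,0,1)! = 1/12  (running 1/12)
  +(−1)^1/∏(1,2,0,1,1,2)! = -1/4  (running -1/6)
⟨..|..⟩ = √(36/7)·(-1/6) = -0.377964

-0.377964  (= −√(1/7))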